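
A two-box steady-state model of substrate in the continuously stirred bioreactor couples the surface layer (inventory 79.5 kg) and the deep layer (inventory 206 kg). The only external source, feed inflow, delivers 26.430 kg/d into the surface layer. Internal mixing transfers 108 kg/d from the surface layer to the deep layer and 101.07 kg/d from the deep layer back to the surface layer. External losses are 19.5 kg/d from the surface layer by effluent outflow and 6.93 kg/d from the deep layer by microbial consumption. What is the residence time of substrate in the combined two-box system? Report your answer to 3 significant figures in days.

10.8 d

Residence time in the combined system uses the total inventory and the total *external* removal — internal exchanges between the two boxes cancel.
M_total = 79.5 + 206 = 285.50 kg.
ΣF_external_out = 19.5 + 6.93 = 26.430 kg/d.
τ = M_total / ΣF_ext = 285.50 / 26.430 = 10.80 d.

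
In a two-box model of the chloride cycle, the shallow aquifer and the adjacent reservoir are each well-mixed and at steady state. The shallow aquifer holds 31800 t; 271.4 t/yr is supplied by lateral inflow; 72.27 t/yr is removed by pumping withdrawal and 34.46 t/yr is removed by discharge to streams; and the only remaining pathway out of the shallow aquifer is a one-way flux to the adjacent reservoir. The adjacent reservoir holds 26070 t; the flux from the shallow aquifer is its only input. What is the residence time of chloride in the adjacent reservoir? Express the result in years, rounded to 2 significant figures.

160 yr

Balance the shallow aquifer: ΣF_in = 271.40 t/yr.
Flux to the adjacent reservoir = ΣF_in − (72.27 + 34.46) = 164.67 t/yr.
At steady state the output of the adjacent reservoir equals its input, 164.67 t/yr.
τ = M / F = 26070 / 164.67 = 158.3 yr.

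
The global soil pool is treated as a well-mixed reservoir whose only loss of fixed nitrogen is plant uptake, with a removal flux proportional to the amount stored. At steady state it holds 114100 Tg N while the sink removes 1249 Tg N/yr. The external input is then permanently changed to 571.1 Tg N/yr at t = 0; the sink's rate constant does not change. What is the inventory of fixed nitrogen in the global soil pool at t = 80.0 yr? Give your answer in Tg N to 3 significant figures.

78000 Tg N

The sink rate constant is k = F₀/M₀ = 1249/114100 = 0.01095 yr⁻¹.
Solving dM/dt = F₁ − kM with M(0) = M₀ gives M(t) = F₁/k + (M₀ − F₁/k)·e^(−kt).
F₁/k = 571.1/0.01095 = 52172 Tg N; kt = 0.01095 × 80.0 = 0.8757, e^(−kt) = 0.4166.
M(80.0) = 52172 + (114100 − 52172) × 0.4166 = 52172 + 25800 = 77969 Tg N.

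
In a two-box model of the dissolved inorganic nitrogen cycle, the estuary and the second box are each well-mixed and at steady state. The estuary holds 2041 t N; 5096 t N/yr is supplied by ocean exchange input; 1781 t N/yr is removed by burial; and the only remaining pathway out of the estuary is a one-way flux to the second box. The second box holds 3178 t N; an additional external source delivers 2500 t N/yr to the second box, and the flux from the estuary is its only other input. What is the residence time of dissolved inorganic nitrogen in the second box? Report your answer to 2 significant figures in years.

Balance the estuary: ΣF_in = 5096.0 t N/yr.
Flux to the second box = ΣF_in − (1781) = 3315.0 t N/yr.
Total input to the second box = 3315.0 + 2500 = 5815.0 t N/yr; at steady state this equals its total output.
τ = M / F = 3178 / 5815.0 = 0.5465 yr.

0.55 yr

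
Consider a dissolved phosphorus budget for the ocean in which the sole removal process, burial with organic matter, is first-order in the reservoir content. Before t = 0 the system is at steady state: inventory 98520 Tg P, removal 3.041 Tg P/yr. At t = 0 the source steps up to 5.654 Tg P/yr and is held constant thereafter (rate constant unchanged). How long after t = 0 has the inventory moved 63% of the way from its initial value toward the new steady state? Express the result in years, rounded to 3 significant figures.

τ = M₀/F₀ = 98520/3.041 = 32400 yr.
The remaining gap fraction is e^(−t/τ); 63% covered ⇒ e^(−t/τ) = 0.370.
t = −τ ln(0.370) = 32400 × 0.9943 = 32210 yr.

32200 yr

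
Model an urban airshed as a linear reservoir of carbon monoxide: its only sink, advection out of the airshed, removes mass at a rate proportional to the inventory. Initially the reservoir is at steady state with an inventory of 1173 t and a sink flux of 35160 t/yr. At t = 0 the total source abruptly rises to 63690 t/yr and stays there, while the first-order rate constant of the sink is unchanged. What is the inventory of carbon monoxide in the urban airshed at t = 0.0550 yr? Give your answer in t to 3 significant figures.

1940 t

The sink rate constant is k = F₀/M₀ = 35160/1173 = 29.97 yr⁻¹.
Solving dM/dt = F₁ − kM with M(0) = M₀ gives M(t) = F₁/k + (M₀ − F₁/k)·e^(−kt).
F₁/k = 63690/29.97 = 2124.8 t; kt = 29.97 × 0.0550 = 1.649, e^(−kt) = 0.1923.
M(0.0550) = 2124.8 + (1173 − 2124.8) × 0.1923 = 2124.8 − 183.1 = 1941.8 t.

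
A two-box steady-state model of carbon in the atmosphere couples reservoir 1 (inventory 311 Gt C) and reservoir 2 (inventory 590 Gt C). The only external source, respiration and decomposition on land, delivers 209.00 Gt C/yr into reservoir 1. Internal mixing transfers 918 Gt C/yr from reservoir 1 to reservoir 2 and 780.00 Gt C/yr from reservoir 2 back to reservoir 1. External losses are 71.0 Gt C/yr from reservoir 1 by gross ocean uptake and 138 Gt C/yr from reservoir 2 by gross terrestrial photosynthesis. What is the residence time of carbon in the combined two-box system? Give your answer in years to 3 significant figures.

Residence time in the combined system uses the total inventory and the total *external* removal — internal exchanges between the two boxes cancel.
M_total = 311 + 590 = 901.00 Gt C.
ΣF_external_out = 71.0 + 138 = 209.00 Gt C/yr.
τ = M_total / ΣF_ext = 901.00 / 209.00 = 4.311 yr.

4.31 yr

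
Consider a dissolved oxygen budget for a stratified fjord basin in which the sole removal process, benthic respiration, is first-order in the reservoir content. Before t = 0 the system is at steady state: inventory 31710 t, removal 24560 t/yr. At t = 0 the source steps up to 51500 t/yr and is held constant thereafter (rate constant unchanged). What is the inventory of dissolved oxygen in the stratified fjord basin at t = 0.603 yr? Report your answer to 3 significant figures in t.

τ = M₀/F₀ = 31710/24560 = 1.291 yr; rate constant k = 1/τ.
New steady state M_∞ = F₁/k = F₁·τ = 51500 × 1.291 = 66493 t.
M(t) = M_∞ + (M₀ − M_∞)·e^(−t/τ); t/τ = 0.603/1.291 = 0.4670, so e^(−t/τ) = 0.6269.
M(t) = 66493 − 34780 × 0.6269 = 44689 t.

44700 t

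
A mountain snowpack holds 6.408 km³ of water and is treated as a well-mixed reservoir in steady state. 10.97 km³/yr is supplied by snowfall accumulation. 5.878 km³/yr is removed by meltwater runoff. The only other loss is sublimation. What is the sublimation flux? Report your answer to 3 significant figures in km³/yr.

5.09 km³/yr

At steady state ΣF_in = ΣF_out.
ΣF_in = 10.970 km³/yr.
Sublimation flux = ΣF_in − (5.878) = 10.970 − 5.878 = 5.092 km³/yr.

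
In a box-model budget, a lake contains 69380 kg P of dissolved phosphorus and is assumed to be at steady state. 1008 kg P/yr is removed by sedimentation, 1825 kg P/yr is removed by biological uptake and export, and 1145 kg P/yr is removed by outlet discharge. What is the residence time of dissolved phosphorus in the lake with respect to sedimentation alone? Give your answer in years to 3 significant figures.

Residence time with respect to a single sink: τ = M / F_sink.
τ = 69380 / 1008 = 68.83 yr.

68.8 yr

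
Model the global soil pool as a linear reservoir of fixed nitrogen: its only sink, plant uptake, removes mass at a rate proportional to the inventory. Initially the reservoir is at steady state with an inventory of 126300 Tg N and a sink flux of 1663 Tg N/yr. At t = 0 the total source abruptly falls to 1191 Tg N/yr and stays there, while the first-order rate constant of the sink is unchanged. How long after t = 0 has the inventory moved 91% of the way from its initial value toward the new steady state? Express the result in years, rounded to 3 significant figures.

183 yr

τ = M₀/F₀ = 126300/1663 = 75.95 yr.
The remaining gap fraction is e^(−t/τ); 91% covered ⇒ e^(−t/τ) = 0.0900.
t = −τ ln(0.0900) = 75.95 × 2.408 = 182.9 yr.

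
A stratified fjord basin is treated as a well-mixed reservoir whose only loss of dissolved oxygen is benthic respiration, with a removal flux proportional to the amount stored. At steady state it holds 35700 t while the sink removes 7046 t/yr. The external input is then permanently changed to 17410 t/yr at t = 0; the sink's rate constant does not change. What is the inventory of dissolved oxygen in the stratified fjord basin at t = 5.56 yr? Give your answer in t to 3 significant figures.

70700 t

τ = M₀/F₀ = 35700/7046 = 5.067 yr; rate constant k = 1/τ.
New steady state M_∞ = F₁/k = F₁·τ = 17410 × 5.067 = 88211 t.
M(t) = M_∞ + (M₀ − M_∞)·e^(−t/τ); t/τ = 5.56/5.067 = 1.097, so e^(−t/τ) = 0.3338.
M(t) = 88211 − 52510 × 0.3338 = 70686 t.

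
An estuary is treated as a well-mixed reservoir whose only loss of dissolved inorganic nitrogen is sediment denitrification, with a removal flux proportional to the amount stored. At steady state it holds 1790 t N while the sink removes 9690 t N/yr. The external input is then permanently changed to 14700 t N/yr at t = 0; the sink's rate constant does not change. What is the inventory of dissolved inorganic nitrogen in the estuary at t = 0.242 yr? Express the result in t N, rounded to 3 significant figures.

2470 t N

Residence time τ = M₀/F₀ = 0.1847 yr. The eventual steady state is M_∞ = M₀·(F₁/F₀) = 1790 × 14700/9690 = 2715.5 t N.
The anomaly ΔM(t) = M(t) − M_∞ decays as ΔM₀·e^(−t/τ) with ΔM₀ = 1790 − 2715.5 = −925.5 t N.
At t = 0.242 yr, e^(−t/τ) = e^(−1.310) = 0.2698, so ΔM = −249.7 t N and M = 2715.5 − 249.7 = 2465.8 t N.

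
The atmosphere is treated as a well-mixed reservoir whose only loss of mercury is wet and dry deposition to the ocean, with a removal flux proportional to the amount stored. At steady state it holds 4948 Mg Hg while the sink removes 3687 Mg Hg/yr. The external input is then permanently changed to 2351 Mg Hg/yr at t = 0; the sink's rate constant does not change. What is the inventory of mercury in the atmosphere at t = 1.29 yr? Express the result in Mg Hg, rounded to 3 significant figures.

3840 Mg Hg

Residence time τ = M₀/F₀ = 1.342 yr. The eventual steady state is M_∞ = M₀·(F₁/F₀) = 4948 × 2351/3687 = 3155.1 Mg Hg.
The anomaly ΔM(t) = M(t) − M_∞ decays as ΔM₀·e^(−t/τ) with ΔM₀ = 4948 − 3155.1 = 1793 Mg Hg.
At t = 1.29 yr, e^(−t/τ) = e^(−0.9612) = 0.3824, so ΔM = 685.6 Mg Hg and M = 3155.1 + 685.6 = 3840.7 Mg Hg.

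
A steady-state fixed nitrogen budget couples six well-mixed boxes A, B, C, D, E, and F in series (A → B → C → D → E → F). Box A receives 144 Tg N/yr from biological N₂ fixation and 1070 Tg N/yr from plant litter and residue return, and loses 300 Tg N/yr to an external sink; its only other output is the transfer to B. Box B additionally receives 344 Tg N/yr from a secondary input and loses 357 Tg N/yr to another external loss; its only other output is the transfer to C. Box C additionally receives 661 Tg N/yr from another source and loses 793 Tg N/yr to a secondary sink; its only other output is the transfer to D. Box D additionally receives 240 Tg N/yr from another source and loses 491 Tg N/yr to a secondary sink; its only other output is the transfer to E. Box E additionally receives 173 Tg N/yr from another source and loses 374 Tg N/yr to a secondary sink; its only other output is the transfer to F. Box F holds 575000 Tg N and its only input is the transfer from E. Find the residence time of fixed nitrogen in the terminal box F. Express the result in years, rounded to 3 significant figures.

1810 yr

Box A: F(A→B) = (144 + 1070) − 300 = 914.00 Tg N/yr.
Box B: F(B→C) = (914.00 + 344) − 357 = 901.00 Tg N/yr.
Box C: F(C→D) = (901.00 + 661) − 793 = 769.00 Tg N/yr.
Box D: F(D→E) = (769.00 + 240) − 491 = 518.00 Tg N/yr.
Box E: F(E→F) = (518.00 + 173) − 374 = 317.00 Tg N/yr.
Box F throughput = its input = 317.00 Tg N/yr; τ = 575000 / 317.00 = 1814 yr.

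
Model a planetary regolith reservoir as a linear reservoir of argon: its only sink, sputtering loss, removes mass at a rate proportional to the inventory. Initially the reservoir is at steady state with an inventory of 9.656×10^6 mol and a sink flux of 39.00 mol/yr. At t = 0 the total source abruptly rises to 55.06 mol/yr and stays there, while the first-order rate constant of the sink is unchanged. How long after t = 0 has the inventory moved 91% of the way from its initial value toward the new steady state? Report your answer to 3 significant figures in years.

τ = M₀/F₀ = 9.656×10^6/39.00 = 247600 yr.
The remaining gap fraction is e^(−t/τ); 91% covered ⇒ e^(−t/τ) = 0.0900.
t = −τ ln(0.0900) = 247600 × 2.408 = 596200 yr.

596000 yr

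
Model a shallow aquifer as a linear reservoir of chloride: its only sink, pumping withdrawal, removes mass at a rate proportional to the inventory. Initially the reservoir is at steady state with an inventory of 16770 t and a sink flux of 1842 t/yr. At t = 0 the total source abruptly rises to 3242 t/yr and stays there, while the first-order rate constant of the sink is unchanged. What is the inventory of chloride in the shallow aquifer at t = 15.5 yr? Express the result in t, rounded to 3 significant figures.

The sink rate constant is k = F₀/M₀ = 1842/16770 = 0.1098 yr⁻¹.
Solving dM/dt = F₁ − kM with M(0) = M₀ gives M(t) = F₁/k + (M₀ − F₁/k)·e^(−kt).
F₁/k = 3242/0.1098 = 29516 t; kt = 0.1098 × 15.5 = 1.703, e^(−kt) = 0.1822.
M(15.5) = 29516 + (16770 − 29516) × 0.1822 = 29516 − 2323 = 27193 t.

27200 t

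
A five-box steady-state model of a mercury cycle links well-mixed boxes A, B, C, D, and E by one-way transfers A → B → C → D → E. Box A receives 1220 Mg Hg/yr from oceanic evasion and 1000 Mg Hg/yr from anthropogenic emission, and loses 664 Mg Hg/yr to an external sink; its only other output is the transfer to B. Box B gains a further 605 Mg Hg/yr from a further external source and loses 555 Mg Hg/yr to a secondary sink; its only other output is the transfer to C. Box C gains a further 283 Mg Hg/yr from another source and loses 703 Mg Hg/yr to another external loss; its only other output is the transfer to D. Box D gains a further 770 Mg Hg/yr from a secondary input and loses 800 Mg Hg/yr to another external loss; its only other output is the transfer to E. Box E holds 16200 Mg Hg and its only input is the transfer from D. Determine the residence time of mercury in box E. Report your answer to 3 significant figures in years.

Box A: F(A→B) = (1220 + 1000) − 664 = 1556.0 Mg Hg/yr.
Box B: F(B→C) = (1556.0 + 605) − 555 = 1606.0 Mg Hg/yr.
Box C: F(C→D) = (1606.0 + 283) − 703 = 1186.0 Mg Hg/yr.
Box D: F(D→E) = (1186.0 + 770) − 800 = 1156.0 Mg Hg/yr.
Box E throughput = its input = 1156.0 Mg Hg/yr; τ = 16200 / 1156.0 = 14.01 yr.

14.0 yr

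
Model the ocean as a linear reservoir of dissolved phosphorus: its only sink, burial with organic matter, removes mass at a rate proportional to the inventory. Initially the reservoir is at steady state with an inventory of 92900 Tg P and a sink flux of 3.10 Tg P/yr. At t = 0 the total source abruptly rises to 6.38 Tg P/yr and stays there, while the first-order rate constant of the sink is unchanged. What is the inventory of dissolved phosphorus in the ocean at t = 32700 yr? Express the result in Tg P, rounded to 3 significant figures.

158000 Tg P

The sink rate constant is k = F₀/M₀ = 3.10/92900 = 3.337×10^-5 yr⁻¹.
Solving dM/dt = F₁ − kM with M(0) = M₀ gives M(t) = F₁/k + (M₀ − F₁/k)·e^(−kt).
F₁/k = 6.38/3.337×10^-5 = 191190 Tg P; kt = 3.337×10^-5 × 32700 = 1.091, e^(−kt) = 0.3358.
M(32700) = 191190 + (92900 − 191190) × 0.3358 = 191190 − 33010 = 158180 Tg P.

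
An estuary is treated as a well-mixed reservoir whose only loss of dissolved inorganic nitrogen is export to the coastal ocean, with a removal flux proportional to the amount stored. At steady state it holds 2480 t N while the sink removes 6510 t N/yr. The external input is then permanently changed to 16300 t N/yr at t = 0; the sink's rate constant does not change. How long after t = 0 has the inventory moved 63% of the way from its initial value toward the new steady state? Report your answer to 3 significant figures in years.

0.379 yr

τ = M₀/F₀ = 2480/6510 = 0.3810 yr.
The remaining gap fraction is e^(−t/τ); 63% covered ⇒ e^(−t/τ) = 0.370.
t = −τ ln(0.370) = 0.3810 × 0.9943 = 0.3788 yr.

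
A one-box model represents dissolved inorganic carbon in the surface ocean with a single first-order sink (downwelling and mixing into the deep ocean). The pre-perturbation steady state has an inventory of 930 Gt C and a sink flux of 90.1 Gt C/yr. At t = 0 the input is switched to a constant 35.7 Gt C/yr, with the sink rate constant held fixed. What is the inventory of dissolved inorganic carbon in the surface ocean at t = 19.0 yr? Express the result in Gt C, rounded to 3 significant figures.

458 Gt C

The sink rate constant is k = F₀/M₀ = 90.1/930 = 0.09688 yr⁻¹.
Solving dM/dt = F₁ − kM with M(0) = M₀ gives M(t) = F₁/k + (M₀ − F₁/k)·e^(−kt).
F₁/k = 35.7/0.09688 = 368.49 Gt C; kt = 0.09688 × 19.0 = 1.841, e^(−kt) = 0.1587.
M(19.0) = 368.49 + (930 − 368.49) × 0.1587 = 368.49 + 89.11 = 457.60 Gt C.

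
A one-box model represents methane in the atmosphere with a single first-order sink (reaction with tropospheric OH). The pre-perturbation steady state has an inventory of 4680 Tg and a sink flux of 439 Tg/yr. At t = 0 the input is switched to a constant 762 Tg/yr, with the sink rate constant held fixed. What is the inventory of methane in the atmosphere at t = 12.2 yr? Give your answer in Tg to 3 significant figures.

7030 Tg

The sink rate constant is k = F₀/M₀ = 439/4680 = 0.09380 yr⁻¹.
Solving dM/dt = F₁ − kM with M(0) = M₀ gives M(t) = F₁/k + (M₀ − F₁/k)·e^(−kt).
F₁/k = 762/0.09380 = 8123.4 Tg; kt = 0.09380 × 12.2 = 1.144, e^(−kt) = 0.3184.
M(12.2) = 8123.4 + (4680 − 8123.4) × 0.3184 = 8123.4 − 1096 = 7027.0 Tg.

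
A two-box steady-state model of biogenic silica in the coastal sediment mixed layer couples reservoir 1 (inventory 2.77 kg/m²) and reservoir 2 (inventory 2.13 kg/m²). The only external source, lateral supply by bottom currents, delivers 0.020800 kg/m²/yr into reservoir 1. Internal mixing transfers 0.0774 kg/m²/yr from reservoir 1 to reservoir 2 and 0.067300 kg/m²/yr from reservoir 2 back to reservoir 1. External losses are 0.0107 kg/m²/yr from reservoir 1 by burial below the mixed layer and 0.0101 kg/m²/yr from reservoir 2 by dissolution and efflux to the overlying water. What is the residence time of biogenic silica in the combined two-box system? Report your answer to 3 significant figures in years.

236 yr

Treat the two boxes together as one reservoir: the mixing fluxes between them are internal recycling, so τ = ΣM / Σ(external losses).
M_total = 2.77 + 2.13 = 4.9000 kg/m².
ΣF_external_out = 0.0107 + 0.0101 = 0.020800 kg/m²/yr.
τ = M_total / ΣF_ext = 4.9000 / 0.020800 = 235.6 yr.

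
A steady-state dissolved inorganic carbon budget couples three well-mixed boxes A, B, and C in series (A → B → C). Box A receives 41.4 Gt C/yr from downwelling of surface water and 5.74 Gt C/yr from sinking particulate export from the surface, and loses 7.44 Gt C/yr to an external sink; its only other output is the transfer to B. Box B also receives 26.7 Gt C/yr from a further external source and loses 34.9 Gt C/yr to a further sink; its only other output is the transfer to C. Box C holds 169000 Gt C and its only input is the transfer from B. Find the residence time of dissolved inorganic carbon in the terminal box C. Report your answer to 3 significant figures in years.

5370 yr

Box A: F(A→B) = (41.4 + 5.74) − 7.44 = 39.700 Gt C/yr.
Box B: F(B→C) = (39.700 + 26.7) − 34.9 = 31.500 Gt C/yr.
Box C throughput = its input = 31.500 Gt C/yr; τ = 169000 / 31.500 = 5365 yr.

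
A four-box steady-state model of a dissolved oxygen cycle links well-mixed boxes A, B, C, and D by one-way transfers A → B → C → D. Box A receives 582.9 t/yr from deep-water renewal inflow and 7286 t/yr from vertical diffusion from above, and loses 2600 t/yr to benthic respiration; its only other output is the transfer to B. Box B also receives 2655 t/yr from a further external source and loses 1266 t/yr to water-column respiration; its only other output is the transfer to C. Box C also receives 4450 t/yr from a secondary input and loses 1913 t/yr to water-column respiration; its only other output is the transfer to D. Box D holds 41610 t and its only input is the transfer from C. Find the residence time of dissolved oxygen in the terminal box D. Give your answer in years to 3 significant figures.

4.53 yr

Box A: F(A→B) = (582.9 + 7286) − 2600 = 5268.9 t/yr.
Box B: F(B→C) = (5268.9 + 2655) − 1266 = 6657.9 t/yr.
Box C: F(C→D) = (6657.9 + 4450) − 1913 = 9194.9 t/yr.
Box D throughput = its input = 9194.9 t/yr; τ = 41610 / 9194.9 = 4.525 yr.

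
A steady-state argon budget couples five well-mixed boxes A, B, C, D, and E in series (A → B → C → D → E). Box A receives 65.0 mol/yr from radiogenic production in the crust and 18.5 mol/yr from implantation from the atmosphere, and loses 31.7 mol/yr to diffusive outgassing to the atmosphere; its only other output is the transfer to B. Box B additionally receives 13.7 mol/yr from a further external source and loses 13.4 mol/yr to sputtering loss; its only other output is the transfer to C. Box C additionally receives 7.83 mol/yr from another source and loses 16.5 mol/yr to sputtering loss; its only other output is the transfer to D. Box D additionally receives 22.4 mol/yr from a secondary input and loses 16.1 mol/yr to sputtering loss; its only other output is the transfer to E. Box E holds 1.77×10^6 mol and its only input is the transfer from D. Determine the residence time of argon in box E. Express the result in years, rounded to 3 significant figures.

35600 yr

Box A: F(A→B) = (65.0 + 18.5) − 31.7 = 51.800 mol/yr.
Box B: F(B→C) = (51.800 + 13.7) − 13.4 = 52.100 mol/yr.
Box C: F(C→D) = (52.100 + 7.83) − 16.5 = 43.430 mol/yr.
Box D: F(D→E) = (43.430 + 22.4) − 16.1 = 49.730 mol/yr.
Box E throughput = its input = 49.730 mol/yr; τ = 1.77×10^6 / 49.730 = 35590 yr.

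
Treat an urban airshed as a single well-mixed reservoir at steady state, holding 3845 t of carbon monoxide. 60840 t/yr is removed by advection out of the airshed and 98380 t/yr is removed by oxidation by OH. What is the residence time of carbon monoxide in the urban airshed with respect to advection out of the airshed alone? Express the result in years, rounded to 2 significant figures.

Residence time with respect to a single sink: τ = M / F_sink.
τ = 3845 / 60840 = 0.06320 yr.

0.063 yr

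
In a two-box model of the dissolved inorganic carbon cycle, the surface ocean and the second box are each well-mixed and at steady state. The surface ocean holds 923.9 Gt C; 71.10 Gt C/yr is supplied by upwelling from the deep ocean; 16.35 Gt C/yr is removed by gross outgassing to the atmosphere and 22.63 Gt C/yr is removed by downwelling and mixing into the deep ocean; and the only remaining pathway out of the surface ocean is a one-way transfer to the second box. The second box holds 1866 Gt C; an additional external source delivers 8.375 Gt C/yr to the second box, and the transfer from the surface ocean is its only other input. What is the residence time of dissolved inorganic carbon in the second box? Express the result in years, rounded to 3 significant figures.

46.1 yr

Balance the surface ocean: ΣF_in = 71.100 Gt C/yr.
Transfer to the second box = ΣF_in − (16.35 + 22.63) = 32.120 Gt C/yr.
Total input to the second box = 32.120 + 8.375 = 40.495 Gt C/yr; at steady state this equals its total output.
τ = M / F = 1866 / 40.495 = 46.08 yr.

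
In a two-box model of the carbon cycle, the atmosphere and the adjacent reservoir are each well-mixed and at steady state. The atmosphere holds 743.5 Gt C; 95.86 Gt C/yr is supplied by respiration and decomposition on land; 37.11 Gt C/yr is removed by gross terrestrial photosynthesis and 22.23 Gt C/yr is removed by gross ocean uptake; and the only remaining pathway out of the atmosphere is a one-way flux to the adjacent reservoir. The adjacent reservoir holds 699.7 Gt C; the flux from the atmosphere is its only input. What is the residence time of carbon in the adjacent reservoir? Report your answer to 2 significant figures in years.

19 yr

Balance the atmosphere: ΣF_in = 95.860 Gt C/yr.
Flux to the adjacent reservoir = ΣF_in − (37.11 + 22.23) = 36.520 Gt C/yr.
At steady state the output of the adjacent reservoir equals its input, 36.520 Gt C/yr.
τ = M / F = 699.7 / 36.520 = 19.16 yr.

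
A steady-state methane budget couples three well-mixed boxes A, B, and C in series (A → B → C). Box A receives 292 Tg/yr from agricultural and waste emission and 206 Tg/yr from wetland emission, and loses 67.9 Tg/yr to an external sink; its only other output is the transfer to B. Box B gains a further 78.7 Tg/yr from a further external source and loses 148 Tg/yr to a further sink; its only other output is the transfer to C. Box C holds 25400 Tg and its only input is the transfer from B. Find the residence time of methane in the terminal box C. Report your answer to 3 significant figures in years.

Box A: F(A→B) = (292 + 206) − 67.9 = 430.10 Tg/yr.
Box B: F(B→C) = (430.10 + 78.7) − 148 = 360.80 Tg/yr.
Box C throughput = its input = 360.80 Tg/yr; τ = 25400 / 360.80 = 70.40 yr.

70.4 yr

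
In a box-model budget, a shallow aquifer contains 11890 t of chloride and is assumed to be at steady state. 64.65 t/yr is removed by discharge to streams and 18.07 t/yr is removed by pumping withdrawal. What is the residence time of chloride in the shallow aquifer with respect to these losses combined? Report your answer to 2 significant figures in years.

140 yr

Total removal = 64.65 + 18.07 = 82.720 t/yr.
τ = M / ΣF_out = 11890 / 82.720 = 143.7 yr.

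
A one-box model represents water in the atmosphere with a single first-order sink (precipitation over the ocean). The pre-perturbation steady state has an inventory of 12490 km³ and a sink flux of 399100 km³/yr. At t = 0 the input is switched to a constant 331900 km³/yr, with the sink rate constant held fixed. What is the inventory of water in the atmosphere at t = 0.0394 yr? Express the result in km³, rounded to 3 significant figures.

11000 km³

τ = M₀/F₀ = 12490/399100 = 0.03130 yr; rate constant k = 1/τ.
New steady state M_∞ = F₁/k = F₁·τ = 331900 × 0.03130 = 10387 km³.
M(t) = M_∞ + (M₀ − M_∞)·e^(−t/τ); t/τ = 0.0394/0.03130 = 1.259, so e^(−t/τ) = 0.2839.
M(t) = 10387 + 2103 × 0.2839 = 10984 km³.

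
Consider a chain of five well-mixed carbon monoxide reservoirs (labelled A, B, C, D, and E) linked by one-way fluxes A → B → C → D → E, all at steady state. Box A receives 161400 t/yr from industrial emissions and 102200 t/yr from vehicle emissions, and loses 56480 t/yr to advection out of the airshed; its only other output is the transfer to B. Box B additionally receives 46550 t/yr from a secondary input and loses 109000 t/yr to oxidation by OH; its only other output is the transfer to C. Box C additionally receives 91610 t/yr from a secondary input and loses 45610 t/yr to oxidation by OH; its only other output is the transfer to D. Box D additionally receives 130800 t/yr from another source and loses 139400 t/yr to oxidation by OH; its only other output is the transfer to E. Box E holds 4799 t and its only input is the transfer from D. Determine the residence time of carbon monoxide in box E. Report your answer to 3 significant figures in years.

Box A: F(A→B) = (161400 + 102200) − 56480 = 207120 t/yr.
Box B: F(B→C) = (207120 + 46550) − 109000 = 144670 t/yr.
Box C: F(C→D) = (144670 + 91610) − 45610 = 190670 t/yr.
Box D: F(D→E) = (190670 + 130800) − 139400 = 182070 t/yr.
Box E throughput = its input = 182070 t/yr; τ = 4799 / 182070 = 0.02636 yr.

0.0264 yr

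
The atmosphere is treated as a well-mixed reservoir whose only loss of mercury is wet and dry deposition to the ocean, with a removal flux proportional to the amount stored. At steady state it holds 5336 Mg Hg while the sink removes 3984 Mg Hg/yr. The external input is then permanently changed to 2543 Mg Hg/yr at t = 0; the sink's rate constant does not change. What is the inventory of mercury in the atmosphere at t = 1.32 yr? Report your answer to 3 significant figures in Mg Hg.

The sink rate constant is k = F₀/M₀ = 3984/5336 = 0.7466 yr⁻¹.
Solving dM/dt = F₁ − kM with M(0) = M₀ gives M(t) = F₁/k + (M₀ − F₁/k)·e^(−kt).
F₁/k = 2543/0.7466 = 3406.0 Mg Hg; kt = 0.7466 × 1.32 = 0.9855, e^(−kt) = 0.3732.
M(1.32) = 3406.0 + (5336 − 3406.0) × 0.3732 = 3406.0 + 720.3 = 4126.3 Mg Hg.

4130 Mg Hg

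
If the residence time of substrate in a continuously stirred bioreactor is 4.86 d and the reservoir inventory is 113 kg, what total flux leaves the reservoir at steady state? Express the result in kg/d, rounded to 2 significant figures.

23 kg/d

F = M / τ = 113 / 4.86 = 23.25 kg/d.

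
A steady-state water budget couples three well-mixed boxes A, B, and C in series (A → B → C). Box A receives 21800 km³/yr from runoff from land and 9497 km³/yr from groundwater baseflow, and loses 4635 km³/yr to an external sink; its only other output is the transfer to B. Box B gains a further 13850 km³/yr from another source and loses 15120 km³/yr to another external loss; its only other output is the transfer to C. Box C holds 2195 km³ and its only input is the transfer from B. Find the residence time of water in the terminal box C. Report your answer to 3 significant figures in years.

Box A: F(A→B) = (21800 + 9497) − 4635 = 26662 km³/yr.
Box B: F(B→C) = (26662 + 13850) − 15120 = 25392 km³/yr.
Box C throughput = its input = 25392 km³/yr; τ = 2195 / 25392 = 0.08644 yr.

0.0864 yr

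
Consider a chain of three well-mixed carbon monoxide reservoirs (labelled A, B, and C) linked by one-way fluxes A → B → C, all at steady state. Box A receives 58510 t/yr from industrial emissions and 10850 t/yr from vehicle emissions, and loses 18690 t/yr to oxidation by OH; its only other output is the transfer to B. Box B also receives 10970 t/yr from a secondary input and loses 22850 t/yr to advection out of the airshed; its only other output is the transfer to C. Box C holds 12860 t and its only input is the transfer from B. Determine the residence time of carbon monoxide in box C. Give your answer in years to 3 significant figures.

0.332 yr

Box A: F(A→B) = (58510 + 10850) − 18690 = 50670 t/yr.
Box B: F(B→C) = (50670 + 10970) − 22850 = 38790 t/yr.
Box C throughput = its input = 38790 t/yr; τ = 12860 / 38790 = 0.3315 yr.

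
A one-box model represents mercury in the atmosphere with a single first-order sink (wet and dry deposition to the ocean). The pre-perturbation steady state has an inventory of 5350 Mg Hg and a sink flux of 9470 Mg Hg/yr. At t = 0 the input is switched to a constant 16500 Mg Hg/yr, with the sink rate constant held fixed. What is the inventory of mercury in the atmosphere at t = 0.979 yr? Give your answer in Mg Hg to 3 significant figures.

The sink rate constant is k = F₀/M₀ = 9470/5350 = 1.770 yr⁻¹.
Solving dM/dt = F₁ − kM with M(0) = M₀ gives M(t) = F₁/k + (M₀ − F₁/k)·e^(−kt).
F₁/k = 16500/1.770 = 9321.5 Mg Hg; kt = 1.770 × 0.979 = 1.733, e^(−kt) = 0.1768.
M(0.979) = 9321.5 + (5350 − 9321.5) × 0.1768 = 9321.5 − 702.0 = 8619.5 Mg Hg.

8620 Mg Hg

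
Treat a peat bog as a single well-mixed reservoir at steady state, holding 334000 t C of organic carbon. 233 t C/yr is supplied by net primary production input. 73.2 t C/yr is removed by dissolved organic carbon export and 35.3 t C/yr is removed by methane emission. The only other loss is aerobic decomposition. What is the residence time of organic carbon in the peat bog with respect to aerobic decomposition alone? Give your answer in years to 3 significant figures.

At steady state ΣF_in = ΣF_out.
ΣF_in = 233.00 t C/yr.
Aerobic decomposition flux = ΣF_in − (73.2 + 35.3) = 233.00 − 108.5 = 124.5 t C/yr.
τ = M / F = 334000 / 124.5 = 2683 yr.

2680 yr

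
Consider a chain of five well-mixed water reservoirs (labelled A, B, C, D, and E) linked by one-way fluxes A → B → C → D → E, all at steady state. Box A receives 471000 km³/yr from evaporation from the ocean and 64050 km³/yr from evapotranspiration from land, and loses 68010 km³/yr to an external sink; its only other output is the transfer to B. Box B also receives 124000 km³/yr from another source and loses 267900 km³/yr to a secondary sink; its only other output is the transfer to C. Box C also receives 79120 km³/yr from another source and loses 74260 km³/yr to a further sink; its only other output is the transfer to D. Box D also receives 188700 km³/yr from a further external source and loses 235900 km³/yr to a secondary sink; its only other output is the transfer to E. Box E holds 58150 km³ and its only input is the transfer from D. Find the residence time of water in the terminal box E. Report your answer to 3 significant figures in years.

0.207 yr

Box A: F(A→B) = (471000 + 64050) − 68010 = 467040 km³/yr.
Box B: F(B→C) = (467040 + 124000) − 267900 = 323140 km³/yr.
Box C: F(C→D) = (323140 + 79120) − 74260 = 328000 km³/yr.
Box D: F(D→E) = (328000 + 188700) − 235900 = 280800 km³/yr.
Box E throughput = its input = 280800 km³/yr; τ = 58150 / 280800 = 0.2071 yr.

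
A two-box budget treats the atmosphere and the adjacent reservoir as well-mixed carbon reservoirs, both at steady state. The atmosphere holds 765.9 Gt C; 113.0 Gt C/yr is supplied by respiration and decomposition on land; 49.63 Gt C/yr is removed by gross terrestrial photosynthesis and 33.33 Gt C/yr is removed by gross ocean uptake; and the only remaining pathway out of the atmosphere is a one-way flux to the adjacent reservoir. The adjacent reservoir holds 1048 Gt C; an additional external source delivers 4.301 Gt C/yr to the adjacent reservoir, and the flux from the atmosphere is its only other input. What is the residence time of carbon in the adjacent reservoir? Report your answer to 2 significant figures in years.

31 yr

Balance the atmosphere: ΣF_in = 113.00 Gt C/yr.
Flux to the adjacent reservoir = ΣF_in − (49.63 + 33.33) = 30.040 Gt C/yr.
Total input to the adjacent reservoir = 30.040 + 4.301 = 34.341 Gt C/yr; at steady state this equals its total output.
τ = M / F = 1048 / 34.341 = 30.52 yr.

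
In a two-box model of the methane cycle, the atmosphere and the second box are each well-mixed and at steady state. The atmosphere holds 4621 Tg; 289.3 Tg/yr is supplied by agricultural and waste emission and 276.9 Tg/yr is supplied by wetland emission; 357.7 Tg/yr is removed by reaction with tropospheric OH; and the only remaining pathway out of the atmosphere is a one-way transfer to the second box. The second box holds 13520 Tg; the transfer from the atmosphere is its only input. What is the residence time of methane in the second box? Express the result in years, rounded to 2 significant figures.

65 yr

Balance the atmosphere: ΣF_in = 289.3 + 276.9 = 566.20 Tg/yr.
Transfer to the second box = ΣF_in − (357.7) = 208.50 Tg/yr.
At steady state the output of the second box equals its input, 208.50 Tg/yr.
τ = M / F = 13520 / 208.50 = 64.84 yr.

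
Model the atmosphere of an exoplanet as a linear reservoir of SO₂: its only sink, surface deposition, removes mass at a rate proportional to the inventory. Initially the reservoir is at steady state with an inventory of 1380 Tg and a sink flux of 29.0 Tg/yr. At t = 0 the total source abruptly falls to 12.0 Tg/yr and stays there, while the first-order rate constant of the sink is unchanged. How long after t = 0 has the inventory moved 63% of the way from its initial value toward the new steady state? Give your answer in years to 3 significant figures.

τ = M₀/F₀ = 1380/29.0 = 47.59 yr.
The remaining gap fraction is e^(−t/τ); 63% covered ⇒ e^(−t/τ) = 0.370.
t = −τ ln(0.370) = 47.59 × 0.9943 = 47.31 yr.

47.3 yr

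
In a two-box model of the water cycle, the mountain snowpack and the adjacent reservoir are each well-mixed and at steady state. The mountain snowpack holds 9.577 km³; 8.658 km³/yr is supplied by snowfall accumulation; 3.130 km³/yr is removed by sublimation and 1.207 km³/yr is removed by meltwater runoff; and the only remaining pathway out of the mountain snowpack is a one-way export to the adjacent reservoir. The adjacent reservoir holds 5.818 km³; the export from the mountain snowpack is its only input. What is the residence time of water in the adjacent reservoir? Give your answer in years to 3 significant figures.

Balance the mountain snowpack: ΣF_in = 8.6580 km³/yr.
Export to the adjacent reservoir = ΣF_in − (3.130 + 1.207) = 4.3210 km³/yr.
At steady state the output of the adjacent reservoir equals its input, 4.3210 km³/yr.
τ = M / F = 5.818 / 4.3210 = 1.346 yr.

1.35 yr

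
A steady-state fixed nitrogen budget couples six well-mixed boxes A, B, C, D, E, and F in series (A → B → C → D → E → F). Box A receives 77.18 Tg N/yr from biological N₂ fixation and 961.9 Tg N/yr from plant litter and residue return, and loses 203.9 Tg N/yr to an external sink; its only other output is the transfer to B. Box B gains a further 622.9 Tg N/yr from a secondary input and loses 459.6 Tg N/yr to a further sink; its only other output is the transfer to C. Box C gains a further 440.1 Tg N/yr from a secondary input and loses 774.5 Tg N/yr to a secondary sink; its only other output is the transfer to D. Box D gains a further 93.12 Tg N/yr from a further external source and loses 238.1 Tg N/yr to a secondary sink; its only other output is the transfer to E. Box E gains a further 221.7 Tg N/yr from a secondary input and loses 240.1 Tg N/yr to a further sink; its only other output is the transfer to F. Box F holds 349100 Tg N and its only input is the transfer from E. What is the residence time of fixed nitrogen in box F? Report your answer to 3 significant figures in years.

697 yr

Box A: F(A→B) = (77.18 + 961.9) − 203.9 = 835.18 Tg N/yr.
Box B: F(B→C) = (835.18 + 622.9) − 459.6 = 998.48 Tg N/yr.
Box C: F(C→D) = (998.48 + 440.1) − 774.5 = 664.08 Tg N/yr.
Box D: F(D→E) = (664.08 + 93.12) − 238.1 = 519.10 Tg N/yr.
Box E: F(E→F) = (519.10 + 221.7) − 240.1 = 500.70 Tg N/yr.
Box F throughput = its input = 500.70 Tg N/yr; τ = 349100 / 500.70 = 697.2 yr.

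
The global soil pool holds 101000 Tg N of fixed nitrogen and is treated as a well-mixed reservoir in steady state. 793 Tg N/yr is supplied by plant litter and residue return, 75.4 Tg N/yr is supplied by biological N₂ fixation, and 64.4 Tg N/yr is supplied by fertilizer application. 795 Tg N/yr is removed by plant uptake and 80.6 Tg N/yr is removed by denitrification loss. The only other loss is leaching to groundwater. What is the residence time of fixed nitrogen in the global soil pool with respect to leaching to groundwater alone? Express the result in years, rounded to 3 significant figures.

1770 yr

At steady state ΣF_in = ΣF_out.
ΣF_in = 793 + 75.4 + 64.4 = 932.80 Tg N/yr.
Leaching to groundwater flux = ΣF_in − (795 + 80.6) = 932.80 − 875.6 = 57.20 Tg N/yr.
τ = M / F = 101000 / 57.20 = 1766 yr.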